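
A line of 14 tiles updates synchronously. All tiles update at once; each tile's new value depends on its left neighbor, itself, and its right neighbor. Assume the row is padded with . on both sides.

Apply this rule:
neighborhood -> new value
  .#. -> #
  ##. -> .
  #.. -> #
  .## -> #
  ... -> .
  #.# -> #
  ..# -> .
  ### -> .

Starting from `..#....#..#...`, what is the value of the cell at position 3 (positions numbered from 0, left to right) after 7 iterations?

iteration 1: ..##...##.##..
iteration 2: ..#.#..#.##.#.
iteration 3: ..####.###.###
iteration 4: ..#...##..##..
iteration 5: ..##..#.#.#.#.
iteration 6: ..#.#.########
iteration 7: ..#####.......
position 3 holds #

#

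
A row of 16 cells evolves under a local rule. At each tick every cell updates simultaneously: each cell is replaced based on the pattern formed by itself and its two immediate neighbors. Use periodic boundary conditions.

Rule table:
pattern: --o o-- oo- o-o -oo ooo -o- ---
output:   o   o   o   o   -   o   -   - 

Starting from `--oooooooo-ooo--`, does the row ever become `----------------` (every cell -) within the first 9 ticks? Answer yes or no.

no

-o-oooooooo-ooo-
o-o-oooooooo-ooo
oo-o-oooooooo-oo
ooo-o-oooooooo-o
oooo-o-oooooooo-
-oooo-o-oooooooo
o-oooo-o-ooooooo
oo-oooo-o-oooooo
ooo-oooo-o-ooooo
tick 9 is ooo-oooo-o-ooooo, still not uniform -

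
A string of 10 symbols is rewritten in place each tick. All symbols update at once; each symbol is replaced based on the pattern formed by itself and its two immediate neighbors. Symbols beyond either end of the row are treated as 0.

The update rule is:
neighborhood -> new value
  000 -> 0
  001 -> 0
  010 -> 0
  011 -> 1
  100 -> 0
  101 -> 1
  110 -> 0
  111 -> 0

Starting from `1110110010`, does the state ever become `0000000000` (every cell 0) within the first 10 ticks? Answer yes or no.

yes

tick 1: 1001100000
tick 2: 0001000000
tick 3: 0000000000
all cells are 0 at tick 3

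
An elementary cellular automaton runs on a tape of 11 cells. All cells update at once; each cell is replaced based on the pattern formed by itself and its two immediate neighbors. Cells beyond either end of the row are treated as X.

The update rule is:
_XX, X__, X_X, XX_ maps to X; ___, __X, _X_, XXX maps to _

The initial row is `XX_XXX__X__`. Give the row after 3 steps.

_XXX_XX__X_
XX_XXXXX__X
_XXX___XX_X

_XXX___XX_X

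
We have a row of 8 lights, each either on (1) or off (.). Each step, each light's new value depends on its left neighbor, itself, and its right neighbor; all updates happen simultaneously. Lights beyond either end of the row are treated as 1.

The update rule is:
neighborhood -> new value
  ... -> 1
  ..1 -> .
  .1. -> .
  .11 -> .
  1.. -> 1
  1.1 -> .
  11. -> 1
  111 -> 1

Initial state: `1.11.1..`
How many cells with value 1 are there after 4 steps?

1..1..1.
11..1...
111..11.
1111..1.
count of 1: 5

5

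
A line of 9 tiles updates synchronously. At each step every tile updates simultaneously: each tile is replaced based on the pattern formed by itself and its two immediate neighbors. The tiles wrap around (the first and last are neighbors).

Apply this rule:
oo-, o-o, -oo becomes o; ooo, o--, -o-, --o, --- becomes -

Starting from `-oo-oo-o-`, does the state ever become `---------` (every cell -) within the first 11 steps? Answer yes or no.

yes

-oooooo--
-o----o--
---------
all cells are - at step 3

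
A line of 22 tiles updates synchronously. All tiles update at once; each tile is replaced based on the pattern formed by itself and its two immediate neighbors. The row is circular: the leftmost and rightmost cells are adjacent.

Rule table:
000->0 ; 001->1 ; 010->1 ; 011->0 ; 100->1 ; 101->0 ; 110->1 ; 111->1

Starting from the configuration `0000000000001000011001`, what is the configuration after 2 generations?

1000000000011100101111
1100000000101111100111

1100000000101111100111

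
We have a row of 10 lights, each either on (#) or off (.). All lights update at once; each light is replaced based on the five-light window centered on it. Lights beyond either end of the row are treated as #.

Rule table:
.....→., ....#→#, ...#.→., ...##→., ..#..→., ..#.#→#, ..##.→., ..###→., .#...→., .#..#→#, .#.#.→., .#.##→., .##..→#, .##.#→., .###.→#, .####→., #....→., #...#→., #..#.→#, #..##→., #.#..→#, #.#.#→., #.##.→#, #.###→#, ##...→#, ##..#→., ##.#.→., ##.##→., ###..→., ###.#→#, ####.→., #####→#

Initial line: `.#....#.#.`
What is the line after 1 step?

.#..#.#...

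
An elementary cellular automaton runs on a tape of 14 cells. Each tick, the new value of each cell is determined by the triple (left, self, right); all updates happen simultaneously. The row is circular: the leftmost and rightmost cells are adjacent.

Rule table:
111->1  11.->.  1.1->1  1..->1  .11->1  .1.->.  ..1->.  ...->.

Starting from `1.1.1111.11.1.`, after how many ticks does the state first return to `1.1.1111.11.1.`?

14

.1.1111.11.1.1
1.1111.11.1.1.
.1111.11.1.1.1
1111.11.1.1.1.
111.11.1.1.1.1
11.11.1.1.1.11
1.11.1.1.1.111
.11.1.1.1.1111
11.1.1.1.1111.
1.1.1.1.1111.1
.1.1.1.1111.11
1.1.1.1111.11.
.1.1.1111.11.1
1.1.1111.11.1.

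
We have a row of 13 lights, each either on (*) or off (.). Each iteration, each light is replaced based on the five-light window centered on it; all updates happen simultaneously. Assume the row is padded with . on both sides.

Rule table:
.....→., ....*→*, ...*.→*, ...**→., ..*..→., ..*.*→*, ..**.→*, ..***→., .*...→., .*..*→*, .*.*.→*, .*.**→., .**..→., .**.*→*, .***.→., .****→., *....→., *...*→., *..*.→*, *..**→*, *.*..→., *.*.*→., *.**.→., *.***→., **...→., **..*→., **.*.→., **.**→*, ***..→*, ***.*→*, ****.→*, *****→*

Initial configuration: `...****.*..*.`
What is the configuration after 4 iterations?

.*...**..**..
*....*..**...
...**.***....
.*.***..*....

.*.***..*....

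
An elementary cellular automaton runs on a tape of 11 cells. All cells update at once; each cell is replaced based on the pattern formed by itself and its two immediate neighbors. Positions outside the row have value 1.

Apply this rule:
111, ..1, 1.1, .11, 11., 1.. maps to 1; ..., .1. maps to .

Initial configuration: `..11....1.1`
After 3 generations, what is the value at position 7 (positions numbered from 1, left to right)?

11111..1.11
1111111.111
11111111111
position 7 holds 1

1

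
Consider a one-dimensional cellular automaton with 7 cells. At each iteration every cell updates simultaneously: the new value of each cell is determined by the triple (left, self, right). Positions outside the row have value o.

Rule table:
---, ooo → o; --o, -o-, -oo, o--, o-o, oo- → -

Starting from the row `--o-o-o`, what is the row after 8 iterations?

-------
-ooooo-
--ooo--
---o---
-o---o-
---o---  (repeats iteration 4; period 2)
iteration 8: ---o---

---o---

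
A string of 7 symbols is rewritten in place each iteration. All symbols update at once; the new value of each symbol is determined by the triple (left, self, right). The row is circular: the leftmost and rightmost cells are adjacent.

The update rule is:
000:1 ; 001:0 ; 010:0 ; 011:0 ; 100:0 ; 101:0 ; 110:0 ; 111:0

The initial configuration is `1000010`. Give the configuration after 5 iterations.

0011000

iteration 1: 0011000
iteration 2: 1000011
iteration 3: 0011000  (repeats iteration 1; period 2)
iteration 5: 0011000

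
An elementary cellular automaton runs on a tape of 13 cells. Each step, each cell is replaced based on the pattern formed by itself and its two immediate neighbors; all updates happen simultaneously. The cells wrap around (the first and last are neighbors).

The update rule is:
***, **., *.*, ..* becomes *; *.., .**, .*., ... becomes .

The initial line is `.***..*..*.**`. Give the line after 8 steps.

step 1: *.**.*..*.*.*
step 2: **.**..*.*.*.
step 3: .**.*.*.*.*.*
step 4: *.**.*.*.*.*.
step 5: .*.**.*.*.*.*
step 6: *.*.**.*.*.*.
step 7: .*.*.**.*.*.*
step 8: *.*.*.**.*.*.

*.*.*.**.*.*.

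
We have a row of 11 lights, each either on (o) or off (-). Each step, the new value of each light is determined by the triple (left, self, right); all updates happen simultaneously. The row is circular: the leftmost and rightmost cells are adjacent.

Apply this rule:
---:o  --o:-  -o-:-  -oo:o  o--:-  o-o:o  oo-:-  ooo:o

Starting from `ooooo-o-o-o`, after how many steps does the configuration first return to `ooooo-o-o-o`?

11

oooo-o-o-oo
ooo-o-o-ooo
oo-o-o-oooo
o-o-o-ooooo
-o-o-oooooo
o-o-oooooo-
-o-oooooo-o
o-oooooo-o-
-oooooo-o-o
oooooo-o-o-
ooooo-o-o-o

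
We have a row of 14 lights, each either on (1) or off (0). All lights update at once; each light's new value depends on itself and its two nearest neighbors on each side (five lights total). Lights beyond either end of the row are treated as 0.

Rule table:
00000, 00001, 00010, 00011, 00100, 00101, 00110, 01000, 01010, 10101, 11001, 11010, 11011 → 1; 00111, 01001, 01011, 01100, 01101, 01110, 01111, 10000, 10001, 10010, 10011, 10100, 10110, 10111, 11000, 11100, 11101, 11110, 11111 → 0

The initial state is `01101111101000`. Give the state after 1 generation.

11010000010101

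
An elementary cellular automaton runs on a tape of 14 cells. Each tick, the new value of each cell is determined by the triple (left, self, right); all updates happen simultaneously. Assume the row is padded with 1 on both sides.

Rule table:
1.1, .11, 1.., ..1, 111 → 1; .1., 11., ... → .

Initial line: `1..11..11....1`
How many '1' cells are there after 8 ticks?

12

.111.111.1..11
111.111.1.1111
11.111.1.11111
1.111.1.111111
.111.1.1111111
111.1.11111111
11.1.111111111
1.1.1111111111
count of 1: 12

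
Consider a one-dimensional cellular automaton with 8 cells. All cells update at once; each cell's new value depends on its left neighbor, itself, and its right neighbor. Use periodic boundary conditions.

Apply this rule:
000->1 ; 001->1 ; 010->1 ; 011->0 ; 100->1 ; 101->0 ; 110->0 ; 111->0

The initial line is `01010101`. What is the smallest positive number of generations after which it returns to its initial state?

01010101

1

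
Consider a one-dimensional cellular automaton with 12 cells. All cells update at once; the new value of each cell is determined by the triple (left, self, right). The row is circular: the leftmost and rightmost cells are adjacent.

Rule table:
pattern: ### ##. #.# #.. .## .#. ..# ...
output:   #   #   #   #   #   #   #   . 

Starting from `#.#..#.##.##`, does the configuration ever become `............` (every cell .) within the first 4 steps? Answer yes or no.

############
############  (fixed point — unchanged through step 4)
step 4 is ############, still not uniform .

no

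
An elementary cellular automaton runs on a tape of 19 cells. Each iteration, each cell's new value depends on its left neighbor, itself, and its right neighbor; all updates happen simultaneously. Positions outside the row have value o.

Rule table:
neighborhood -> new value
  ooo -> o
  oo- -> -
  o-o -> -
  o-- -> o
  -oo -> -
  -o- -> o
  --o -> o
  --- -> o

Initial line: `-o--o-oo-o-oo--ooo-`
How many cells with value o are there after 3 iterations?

13

-oooo----o---oo-o--
--oo-oooooooo---ooo
oo----oooooo-ooo-oo
count of o: 13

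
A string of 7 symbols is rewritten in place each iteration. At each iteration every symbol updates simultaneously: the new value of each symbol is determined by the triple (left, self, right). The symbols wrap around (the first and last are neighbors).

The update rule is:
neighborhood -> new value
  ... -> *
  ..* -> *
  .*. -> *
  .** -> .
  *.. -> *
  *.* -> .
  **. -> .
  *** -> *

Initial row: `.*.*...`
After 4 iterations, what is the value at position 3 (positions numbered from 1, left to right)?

*

**.****
*...***
.***.**
..*....
position 3 holds *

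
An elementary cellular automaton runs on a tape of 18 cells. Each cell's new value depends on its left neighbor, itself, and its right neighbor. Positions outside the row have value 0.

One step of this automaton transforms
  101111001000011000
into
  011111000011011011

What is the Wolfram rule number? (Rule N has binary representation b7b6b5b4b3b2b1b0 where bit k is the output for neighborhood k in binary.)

233

position 3: 111 → 1  (bit 7 = 1)
position 5: 110 → 1  (bit 6 = 1)
position 1: 101 → 1  (bit 5 = 1)
position 6: 100 → 0  (bit 4 = 0)
position 2: 011 → 1  (bit 3 = 1)
position 0: 010 → 0  (bit 2 = 0)
position 7: 001 → 0  (bit 1 = 0)
position 10: 000 → 1  (bit 0 = 1)
bits b7..b0 = 11101001 = 233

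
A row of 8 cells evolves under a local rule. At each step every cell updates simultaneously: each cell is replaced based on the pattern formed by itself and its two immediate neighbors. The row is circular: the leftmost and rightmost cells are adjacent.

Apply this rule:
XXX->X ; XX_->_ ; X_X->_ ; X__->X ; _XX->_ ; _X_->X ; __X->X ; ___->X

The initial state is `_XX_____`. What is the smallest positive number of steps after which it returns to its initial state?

6

X__XXXXX
_XX_XXXX
_____XX_
XXXXX__X
XXXX_XX_
_XX_____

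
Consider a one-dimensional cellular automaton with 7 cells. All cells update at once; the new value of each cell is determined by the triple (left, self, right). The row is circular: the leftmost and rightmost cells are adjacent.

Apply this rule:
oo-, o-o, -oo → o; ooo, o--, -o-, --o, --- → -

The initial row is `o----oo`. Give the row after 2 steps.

o----o-
------o

------o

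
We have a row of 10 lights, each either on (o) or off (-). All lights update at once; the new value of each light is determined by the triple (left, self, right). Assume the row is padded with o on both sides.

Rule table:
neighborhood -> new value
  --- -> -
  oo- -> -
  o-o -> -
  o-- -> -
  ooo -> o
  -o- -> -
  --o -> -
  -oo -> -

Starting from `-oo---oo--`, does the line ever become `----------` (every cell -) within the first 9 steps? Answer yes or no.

yes

step 1: ----------
all cells are - at step 1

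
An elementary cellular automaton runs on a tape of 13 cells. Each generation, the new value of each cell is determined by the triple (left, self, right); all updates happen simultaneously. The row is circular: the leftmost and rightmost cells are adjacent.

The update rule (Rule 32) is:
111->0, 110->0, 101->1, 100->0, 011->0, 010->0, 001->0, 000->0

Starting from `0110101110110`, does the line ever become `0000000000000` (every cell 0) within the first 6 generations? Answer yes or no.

0001010001000
0000100000000
0000000000000
all cells are 0 at generation 3

yes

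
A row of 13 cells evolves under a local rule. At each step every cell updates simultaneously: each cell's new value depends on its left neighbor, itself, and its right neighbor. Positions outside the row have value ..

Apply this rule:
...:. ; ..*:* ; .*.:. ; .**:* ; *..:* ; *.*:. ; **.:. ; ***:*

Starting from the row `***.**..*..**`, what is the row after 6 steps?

..*..**.*.*.*

**..*.**.***.
*.**..*..**.*
..*.**.***...
.*..*..**.*..
*.**.***...*.
..*..**.*.*.*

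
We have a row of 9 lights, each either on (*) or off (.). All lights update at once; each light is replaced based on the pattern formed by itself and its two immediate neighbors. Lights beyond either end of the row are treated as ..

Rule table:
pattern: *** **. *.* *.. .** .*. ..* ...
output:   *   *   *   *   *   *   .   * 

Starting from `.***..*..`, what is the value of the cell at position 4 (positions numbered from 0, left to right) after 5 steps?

*

.****.***
.********
.********  (fixed point — unchanged through step 5)
position 4 holds *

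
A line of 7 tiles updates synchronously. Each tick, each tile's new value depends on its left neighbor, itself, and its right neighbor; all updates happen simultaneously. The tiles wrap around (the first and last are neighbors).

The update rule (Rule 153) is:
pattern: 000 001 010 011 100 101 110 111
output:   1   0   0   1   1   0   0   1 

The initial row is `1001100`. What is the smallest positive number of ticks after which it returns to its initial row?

7

0101010
0000001
1111100
1111010
1110000
1101110
1001100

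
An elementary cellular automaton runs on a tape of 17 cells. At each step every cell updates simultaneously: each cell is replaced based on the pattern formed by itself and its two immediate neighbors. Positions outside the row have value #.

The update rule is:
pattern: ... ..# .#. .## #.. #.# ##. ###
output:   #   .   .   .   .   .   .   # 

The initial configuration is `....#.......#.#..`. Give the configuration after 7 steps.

.########........

step 1: .##...#####......
step 2: ....#..###..####.
step 3: .##.....#....##..
step 4: ....###...##.....
step 5: .##..#..#....###.
step 6: ..........##..#..
step 7: .########........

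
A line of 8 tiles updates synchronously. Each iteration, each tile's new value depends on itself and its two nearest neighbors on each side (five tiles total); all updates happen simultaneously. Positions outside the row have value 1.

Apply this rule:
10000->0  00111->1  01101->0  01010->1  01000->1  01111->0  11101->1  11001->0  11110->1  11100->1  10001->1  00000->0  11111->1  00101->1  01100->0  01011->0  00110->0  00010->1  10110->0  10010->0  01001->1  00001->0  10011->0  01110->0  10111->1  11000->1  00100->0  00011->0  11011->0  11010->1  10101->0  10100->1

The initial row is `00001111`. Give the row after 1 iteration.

10001011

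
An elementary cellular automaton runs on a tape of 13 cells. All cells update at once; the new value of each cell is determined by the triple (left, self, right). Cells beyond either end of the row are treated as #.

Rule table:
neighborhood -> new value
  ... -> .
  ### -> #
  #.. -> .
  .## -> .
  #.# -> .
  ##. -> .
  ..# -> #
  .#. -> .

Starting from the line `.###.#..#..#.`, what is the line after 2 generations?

.#....#..#..#

..#....#..#..
.#....#..#..#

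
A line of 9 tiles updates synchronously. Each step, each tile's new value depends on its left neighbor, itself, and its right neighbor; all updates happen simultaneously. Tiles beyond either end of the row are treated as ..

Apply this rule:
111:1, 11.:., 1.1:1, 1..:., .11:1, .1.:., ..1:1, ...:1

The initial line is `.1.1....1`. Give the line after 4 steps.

..111..1.

1.1..111.
.1..111..
1..111..1
..111..1.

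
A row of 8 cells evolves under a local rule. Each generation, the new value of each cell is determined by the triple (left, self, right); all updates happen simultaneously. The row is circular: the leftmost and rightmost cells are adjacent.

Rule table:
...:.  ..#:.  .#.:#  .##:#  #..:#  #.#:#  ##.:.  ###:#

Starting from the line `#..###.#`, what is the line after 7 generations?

##.####.

generation 1: .#.##.##
generation 2: ####.##.
generation 3: ###.##.#
generation 4: ##.##.##
generation 5: #.##.###
generation 6: .##.####
generation 7: ##.####.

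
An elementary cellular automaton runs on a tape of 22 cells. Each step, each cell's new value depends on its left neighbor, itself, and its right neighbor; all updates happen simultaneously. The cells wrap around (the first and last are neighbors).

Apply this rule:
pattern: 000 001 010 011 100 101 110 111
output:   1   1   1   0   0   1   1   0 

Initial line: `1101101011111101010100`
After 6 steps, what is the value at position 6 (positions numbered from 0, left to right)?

0110111100000111111101
1011000101111000000111
1101011110001011111000
0111100010111100001011
1000101111000101111101
1011110001011110000110
position 6 holds 0

0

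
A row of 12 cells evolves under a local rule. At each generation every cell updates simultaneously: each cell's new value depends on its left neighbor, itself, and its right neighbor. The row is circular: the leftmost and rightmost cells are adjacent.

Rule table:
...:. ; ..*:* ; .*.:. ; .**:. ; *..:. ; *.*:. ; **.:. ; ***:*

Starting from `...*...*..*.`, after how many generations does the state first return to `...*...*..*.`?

12

generation 1: ..*...*..*..
generation 2: .*...*..*...
generation 3: *...*..*....
generation 4: ...*..*....*
generation 5: ..*..*....*.
generation 6: .*..*....*..
generation 7: *..*....*...
generation 8: ..*....*...*
generation 9: .*....*...*.
generation 10: *....*...*..
generation 11: ....*...*..*
generation 12: ...*...*..*.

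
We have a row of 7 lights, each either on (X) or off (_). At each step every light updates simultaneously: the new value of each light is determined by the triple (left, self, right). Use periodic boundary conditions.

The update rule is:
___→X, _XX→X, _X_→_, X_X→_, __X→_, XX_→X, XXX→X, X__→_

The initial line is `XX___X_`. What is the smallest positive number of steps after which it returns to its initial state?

2

XX_X___
XX___X_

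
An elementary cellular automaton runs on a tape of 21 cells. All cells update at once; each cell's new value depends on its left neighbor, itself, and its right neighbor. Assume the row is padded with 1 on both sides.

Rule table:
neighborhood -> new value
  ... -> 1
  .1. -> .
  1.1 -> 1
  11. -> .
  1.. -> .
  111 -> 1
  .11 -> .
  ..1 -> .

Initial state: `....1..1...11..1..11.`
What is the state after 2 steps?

1...1111...11111111..

.11......1..........1
1...1111...11111111..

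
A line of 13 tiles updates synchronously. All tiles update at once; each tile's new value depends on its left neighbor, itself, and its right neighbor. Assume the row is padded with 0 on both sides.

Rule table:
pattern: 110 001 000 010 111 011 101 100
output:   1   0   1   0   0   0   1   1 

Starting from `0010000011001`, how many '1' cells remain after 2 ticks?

6

1001111001100
0100001100111
count of 1: 6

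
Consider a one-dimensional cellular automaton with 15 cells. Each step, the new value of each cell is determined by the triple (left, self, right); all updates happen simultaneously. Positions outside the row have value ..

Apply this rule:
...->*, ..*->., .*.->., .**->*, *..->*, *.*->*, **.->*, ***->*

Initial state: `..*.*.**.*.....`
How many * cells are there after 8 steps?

14

*..*.****.*****
.*..***********
..*.***********
*..************
.*.************
..*************
*.*************
.**************
count of *: 14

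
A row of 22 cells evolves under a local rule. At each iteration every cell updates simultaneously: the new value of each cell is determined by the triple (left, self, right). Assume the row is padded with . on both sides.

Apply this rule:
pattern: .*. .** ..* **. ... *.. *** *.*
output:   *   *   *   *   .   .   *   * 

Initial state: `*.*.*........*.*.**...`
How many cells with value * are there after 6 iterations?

17

*****.......*******...
*****......********...
*****.....*********...
*****....**********...
*****...***********...
*****..************...
count of *: 17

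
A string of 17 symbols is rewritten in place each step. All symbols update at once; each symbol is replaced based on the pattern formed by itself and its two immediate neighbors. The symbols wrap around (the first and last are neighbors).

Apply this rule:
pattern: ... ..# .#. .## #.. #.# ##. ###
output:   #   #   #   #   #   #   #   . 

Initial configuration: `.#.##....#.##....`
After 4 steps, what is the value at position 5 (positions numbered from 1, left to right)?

.

#################
.................
#################  (repeats step 1; period 2)
step 4: .................
position 5 holds .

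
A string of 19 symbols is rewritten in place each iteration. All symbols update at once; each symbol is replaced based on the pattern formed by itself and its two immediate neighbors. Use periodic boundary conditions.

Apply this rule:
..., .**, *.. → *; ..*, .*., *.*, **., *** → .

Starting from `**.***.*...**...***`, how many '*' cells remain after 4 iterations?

8

iteration 1: ...*....**.*.**.*..
iteration 2: **..***.*....*...**
iteration 3: ..*.*....***..**.*.
iteration 4: *....***.*..*.*...*
count of *: 8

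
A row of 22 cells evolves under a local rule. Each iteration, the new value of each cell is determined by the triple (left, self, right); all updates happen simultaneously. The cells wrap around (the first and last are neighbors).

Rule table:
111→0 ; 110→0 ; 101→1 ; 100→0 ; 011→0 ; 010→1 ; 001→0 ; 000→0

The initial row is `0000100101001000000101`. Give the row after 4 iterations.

0000100000001000000000

iteration 1: 0000100111001000000111
iteration 2: 0000100000001000000000
iteration 3: 0000100000001000000000  (fixed point — unchanged through iteration 4)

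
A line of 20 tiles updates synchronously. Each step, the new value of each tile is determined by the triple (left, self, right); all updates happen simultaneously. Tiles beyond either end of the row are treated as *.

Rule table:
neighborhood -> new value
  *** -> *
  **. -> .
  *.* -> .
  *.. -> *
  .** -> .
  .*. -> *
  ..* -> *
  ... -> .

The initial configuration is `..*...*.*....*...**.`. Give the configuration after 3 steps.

step 1: ****.**.**..***.*...
step 2: ***.......**.*..**.*
step 3: **.*.....*...***....

**.*.....*...***....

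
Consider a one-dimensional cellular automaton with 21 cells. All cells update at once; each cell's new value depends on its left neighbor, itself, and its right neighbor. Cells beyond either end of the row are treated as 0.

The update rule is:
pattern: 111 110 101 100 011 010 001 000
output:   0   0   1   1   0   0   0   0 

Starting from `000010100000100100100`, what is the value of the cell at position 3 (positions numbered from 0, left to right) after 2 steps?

0

000001010000010010010
000000101000001001001
position 3 holds 0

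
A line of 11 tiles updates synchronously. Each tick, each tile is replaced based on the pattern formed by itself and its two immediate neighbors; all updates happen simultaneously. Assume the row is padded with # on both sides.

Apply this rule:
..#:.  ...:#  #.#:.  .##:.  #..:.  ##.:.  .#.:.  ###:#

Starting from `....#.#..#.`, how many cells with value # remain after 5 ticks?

5

.##........
....######.
.##..####..
......##...
.####....#.
count of #: 5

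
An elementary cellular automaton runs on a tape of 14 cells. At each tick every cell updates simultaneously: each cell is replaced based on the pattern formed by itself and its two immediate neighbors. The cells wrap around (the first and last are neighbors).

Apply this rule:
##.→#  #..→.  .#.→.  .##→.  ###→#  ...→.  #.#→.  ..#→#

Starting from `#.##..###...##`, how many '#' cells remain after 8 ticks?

#..#.#.##..#.#
#.#.....#.#...
.......#.....#
......#.....#.
.....#.....#..
....#.....#...
...#.....#....
..#.....#.....
count of #: 2

2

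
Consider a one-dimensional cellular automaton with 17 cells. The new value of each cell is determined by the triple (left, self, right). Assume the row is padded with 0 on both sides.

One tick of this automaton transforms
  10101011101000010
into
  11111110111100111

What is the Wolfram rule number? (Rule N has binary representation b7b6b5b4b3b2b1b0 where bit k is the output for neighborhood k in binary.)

126

position 7: 111 → 0  (bit 7 = 0)
position 8: 110 → 1  (bit 6 = 1)
position 1: 101 → 1  (bit 5 = 1)
position 11: 100 → 1  (bit 4 = 1)
position 6: 011 → 1  (bit 3 = 1)
position 0: 010 → 1  (bit 2 = 1)
position 14: 001 → 1  (bit 1 = 1)
position 12: 000 → 0  (bit 0 = 0)
bits b7..b0 = 01111110 = 126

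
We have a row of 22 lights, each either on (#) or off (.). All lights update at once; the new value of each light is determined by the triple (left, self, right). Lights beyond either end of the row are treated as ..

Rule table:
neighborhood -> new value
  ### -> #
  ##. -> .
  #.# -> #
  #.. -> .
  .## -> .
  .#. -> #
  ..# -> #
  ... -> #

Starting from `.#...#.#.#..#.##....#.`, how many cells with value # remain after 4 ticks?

##.#######.###...####.
..#.#####.#.#..##.##..
####.###.####.#..#...#
.##.#.#.#.##.##.##.###
count of #: 14

14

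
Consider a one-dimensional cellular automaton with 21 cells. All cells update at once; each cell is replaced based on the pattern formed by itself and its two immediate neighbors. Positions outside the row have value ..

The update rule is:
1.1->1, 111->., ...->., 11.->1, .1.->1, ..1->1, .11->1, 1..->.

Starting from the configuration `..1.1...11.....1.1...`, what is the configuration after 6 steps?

.1111..111....1111...
11..1.11.1...11..1...
11.1111111..111.11...
1111.....1.11.1111...
1..1....1111111..1...
1.11...11.....1.11...

1.11...11.....1.11...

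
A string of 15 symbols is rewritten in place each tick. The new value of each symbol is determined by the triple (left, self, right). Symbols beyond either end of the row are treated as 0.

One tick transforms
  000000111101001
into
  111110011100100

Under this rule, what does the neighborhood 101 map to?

0

At position 10 the neighborhood is 101; the next row has 0 there.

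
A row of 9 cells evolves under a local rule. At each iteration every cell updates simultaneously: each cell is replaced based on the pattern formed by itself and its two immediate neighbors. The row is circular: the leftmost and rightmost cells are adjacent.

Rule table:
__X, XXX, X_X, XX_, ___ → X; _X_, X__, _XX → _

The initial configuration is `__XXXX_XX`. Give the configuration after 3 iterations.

iteration 1: _X_XXXX_X
iteration 2: X_X_XXXX_
iteration 3: _X_X_XXXX

_X_X_XXXX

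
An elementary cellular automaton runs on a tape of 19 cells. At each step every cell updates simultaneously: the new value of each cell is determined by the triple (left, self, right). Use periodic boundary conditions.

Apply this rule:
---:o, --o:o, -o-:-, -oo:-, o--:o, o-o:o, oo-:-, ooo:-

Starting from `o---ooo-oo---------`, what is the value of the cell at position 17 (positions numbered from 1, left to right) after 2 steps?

step 1: -ooo---o--ooooooooo
step 2: o---ooo-oo---------
position 17 holds -

-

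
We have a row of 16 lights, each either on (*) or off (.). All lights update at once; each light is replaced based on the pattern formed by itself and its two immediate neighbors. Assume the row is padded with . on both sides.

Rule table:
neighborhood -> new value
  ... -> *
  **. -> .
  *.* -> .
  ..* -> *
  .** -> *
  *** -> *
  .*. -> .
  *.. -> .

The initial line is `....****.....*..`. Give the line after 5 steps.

*******..****..*
******..****..*.
*****..****..*..
****..****..*..*
***..****..*..*.

***..****..*..*.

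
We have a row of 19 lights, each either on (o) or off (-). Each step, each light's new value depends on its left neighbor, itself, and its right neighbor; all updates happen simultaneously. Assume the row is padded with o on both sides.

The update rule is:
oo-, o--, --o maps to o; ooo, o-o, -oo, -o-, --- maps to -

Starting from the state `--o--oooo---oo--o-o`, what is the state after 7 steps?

oo-o--oo-oo-o-o-o--

step 1: oo-oo---oo-o-ooo---
step 2: -o--oo-o-o-----oo-o
step 3: --oo-o----o---o-o--
step 4: oo-o--o--o-o-o---oo
step 5: -o--oo-oo-----o-o--
step 6: --oo-o--oo---o---oo
step 7: oo-o--oo-oo-o-o-o--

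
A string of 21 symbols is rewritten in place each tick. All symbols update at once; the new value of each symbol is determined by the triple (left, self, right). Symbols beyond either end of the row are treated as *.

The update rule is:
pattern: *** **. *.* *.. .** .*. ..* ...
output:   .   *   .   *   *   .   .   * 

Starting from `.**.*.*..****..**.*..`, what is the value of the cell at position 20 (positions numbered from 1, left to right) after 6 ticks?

*

.**....*.*..**.**..*.
.*****....*.**.***...
.*...****...**.*.***.
..**.*..***.**...*.*.
*.**..*.*.*.****.....
*.***.......*..*****.
position 20 holds *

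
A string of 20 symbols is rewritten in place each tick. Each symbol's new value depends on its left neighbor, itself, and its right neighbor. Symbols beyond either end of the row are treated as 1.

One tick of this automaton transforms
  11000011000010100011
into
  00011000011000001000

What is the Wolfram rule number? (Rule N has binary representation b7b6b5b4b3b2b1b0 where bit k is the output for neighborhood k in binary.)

position 0: 111 → 0  (bit 7 = 0)
position 1: 110 → 0  (bit 6 = 0)
position 13: 101 → 0  (bit 5 = 0)
position 2: 100 → 0  (bit 4 = 0)
position 6: 011 → 0  (bit 3 = 0)
position 12: 010 → 0  (bit 2 = 0)
position 5: 001 → 0  (bit 1 = 0)
position 3: 000 → 1  (bit 0 = 1)
bits b7..b0 = 00000001 = 1

1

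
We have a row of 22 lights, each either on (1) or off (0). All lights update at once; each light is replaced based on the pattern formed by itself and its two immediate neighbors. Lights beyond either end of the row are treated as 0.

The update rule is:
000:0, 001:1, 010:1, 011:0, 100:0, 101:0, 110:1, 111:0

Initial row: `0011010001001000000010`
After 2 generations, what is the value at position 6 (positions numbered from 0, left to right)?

0101010011011000000110
1101010101001000001010
position 6 holds 0

0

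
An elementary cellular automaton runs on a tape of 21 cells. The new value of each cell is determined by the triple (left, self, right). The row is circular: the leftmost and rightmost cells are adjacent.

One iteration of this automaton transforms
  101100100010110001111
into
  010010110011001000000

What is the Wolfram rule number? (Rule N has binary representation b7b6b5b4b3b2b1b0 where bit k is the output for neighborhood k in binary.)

52

position 18: 111 → 0  (bit 7 = 0)
position 0: 110 → 0  (bit 6 = 0)
position 1: 101 → 1  (bit 5 = 1)
position 4: 100 → 1  (bit 4 = 1)
position 2: 011 → 0  (bit 3 = 0)
position 6: 010 → 1  (bit 2 = 1)
position 5: 001 → 0  (bit 1 = 0)
position 8: 000 → 0  (bit 0 = 0)
bits b7..b0 = 00110100 = 52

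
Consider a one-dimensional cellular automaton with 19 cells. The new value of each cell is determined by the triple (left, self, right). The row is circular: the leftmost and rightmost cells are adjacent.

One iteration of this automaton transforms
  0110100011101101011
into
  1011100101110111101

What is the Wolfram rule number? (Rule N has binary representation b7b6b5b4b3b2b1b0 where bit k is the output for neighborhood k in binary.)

230

position 9: 111 → 1  (bit 7 = 1)
position 2: 110 → 1  (bit 6 = 1)
position 0: 101 → 1  (bit 5 = 1)
position 5: 100 → 0  (bit 4 = 0)
position 1: 011 → 0  (bit 3 = 0)
position 4: 010 → 1  (bit 2 = 1)
position 7: 001 → 1  (bit 1 = 1)
position 6: 000 → 0  (bit 0 = 0)
bits b7..b0 = 11100110 = 230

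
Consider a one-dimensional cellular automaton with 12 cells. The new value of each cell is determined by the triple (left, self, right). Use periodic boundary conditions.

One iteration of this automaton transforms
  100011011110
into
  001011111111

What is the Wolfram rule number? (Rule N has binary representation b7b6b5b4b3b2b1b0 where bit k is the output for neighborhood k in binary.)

233

position 8: 111 → 1  (bit 7 = 1)
position 5: 110 → 1  (bit 6 = 1)
position 6: 101 → 1  (bit 5 = 1)
position 1: 100 → 0  (bit 4 = 0)
position 4: 011 → 1  (bit 3 = 1)
position 0: 010 → 0  (bit 2 = 0)
position 3: 001 → 0  (bit 1 = 0)
position 2: 000 → 1  (bit 0 = 1)
bits b7..b0 = 11101001 = 233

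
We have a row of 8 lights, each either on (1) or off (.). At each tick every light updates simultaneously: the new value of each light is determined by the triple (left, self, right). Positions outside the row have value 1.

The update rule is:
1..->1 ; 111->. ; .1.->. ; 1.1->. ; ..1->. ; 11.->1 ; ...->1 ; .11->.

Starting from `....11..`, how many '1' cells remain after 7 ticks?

111..11.
..11..1.
1..11...
11..111.
.11...1.
..111...
1...111.
count of 1: 4

4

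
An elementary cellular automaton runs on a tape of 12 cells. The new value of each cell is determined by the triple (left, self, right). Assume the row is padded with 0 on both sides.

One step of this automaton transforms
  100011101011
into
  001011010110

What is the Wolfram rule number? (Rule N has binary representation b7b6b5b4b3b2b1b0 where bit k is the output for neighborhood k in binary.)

position 5: 111 → 1  (bit 7 = 1)
position 6: 110 → 0  (bit 6 = 0)
position 7: 101 → 1  (bit 5 = 1)
position 1: 100 → 0  (bit 4 = 0)
position 4: 011 → 1  (bit 3 = 1)
position 0: 010 → 0  (bit 2 = 0)
position 3: 001 → 0  (bit 1 = 0)
position 2: 000 → 1  (bit 0 = 1)
bits b7..b0 = 10101001 = 169

169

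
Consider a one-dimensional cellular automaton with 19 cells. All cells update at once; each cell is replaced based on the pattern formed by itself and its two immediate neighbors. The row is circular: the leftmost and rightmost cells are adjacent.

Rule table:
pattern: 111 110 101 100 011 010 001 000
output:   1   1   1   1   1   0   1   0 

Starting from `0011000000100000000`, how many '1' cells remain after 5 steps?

0111100001010000000
1111110010101000000
1111111101010100001
1111111110101010011
1111111111010101111
count of 1: 16

16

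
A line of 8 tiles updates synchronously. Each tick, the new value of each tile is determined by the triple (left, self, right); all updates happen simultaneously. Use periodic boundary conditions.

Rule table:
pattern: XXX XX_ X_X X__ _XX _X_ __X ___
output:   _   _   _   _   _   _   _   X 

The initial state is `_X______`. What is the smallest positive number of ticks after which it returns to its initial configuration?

2

tick 1: ___XXXXX
tick 2: _X______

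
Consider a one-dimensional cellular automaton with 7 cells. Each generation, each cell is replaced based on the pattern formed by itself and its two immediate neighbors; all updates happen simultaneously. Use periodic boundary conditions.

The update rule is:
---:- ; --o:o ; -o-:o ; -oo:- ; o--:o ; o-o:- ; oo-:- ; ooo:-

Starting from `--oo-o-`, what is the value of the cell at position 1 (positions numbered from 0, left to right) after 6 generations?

generation 1: -o---oo
generation 2: -oo-o--
generation 3: o---oo-
generation 4: oo-o---
generation 5: ---oo-o
generation 6: o-o---o
position 1 holds -

-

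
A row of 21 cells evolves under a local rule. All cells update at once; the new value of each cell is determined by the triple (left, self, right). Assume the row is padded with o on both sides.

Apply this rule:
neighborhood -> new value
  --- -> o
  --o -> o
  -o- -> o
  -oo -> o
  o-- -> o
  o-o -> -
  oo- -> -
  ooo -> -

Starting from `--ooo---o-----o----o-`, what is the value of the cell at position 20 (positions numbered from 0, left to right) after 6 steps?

-

step 1: ooo--ooooooooooooooo-
step 2: ---ooo---------------
step 3: oooo--ooooooooooooooo
step 4: ----ooo--------------
step 5: ooooo--oooooooooooooo
step 6: -----ooo-------------
position 20 holds -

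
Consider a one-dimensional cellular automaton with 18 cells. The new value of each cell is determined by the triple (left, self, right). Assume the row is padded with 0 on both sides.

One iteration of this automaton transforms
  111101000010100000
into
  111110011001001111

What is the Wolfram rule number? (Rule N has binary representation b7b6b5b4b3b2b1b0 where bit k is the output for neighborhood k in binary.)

position 1: 111 → 1  (bit 7 = 1)
position 3: 110 → 1  (bit 6 = 1)
position 4: 101 → 1  (bit 5 = 1)
position 6: 100 → 0  (bit 4 = 0)
position 0: 011 → 1  (bit 3 = 1)
position 5: 010 → 0  (bit 2 = 0)
position 9: 001 → 0  (bit 1 = 0)
position 7: 000 → 1  (bit 0 = 1)
bits b7..b0 = 11101001 = 233

233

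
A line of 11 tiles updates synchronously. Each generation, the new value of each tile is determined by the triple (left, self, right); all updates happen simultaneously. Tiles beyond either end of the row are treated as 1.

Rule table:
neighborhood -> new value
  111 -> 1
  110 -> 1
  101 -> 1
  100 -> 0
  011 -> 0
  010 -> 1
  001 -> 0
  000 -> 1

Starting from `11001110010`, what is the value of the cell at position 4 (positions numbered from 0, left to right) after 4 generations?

11000110011
11010010001
11110010100
11110011100
position 4 holds 0

0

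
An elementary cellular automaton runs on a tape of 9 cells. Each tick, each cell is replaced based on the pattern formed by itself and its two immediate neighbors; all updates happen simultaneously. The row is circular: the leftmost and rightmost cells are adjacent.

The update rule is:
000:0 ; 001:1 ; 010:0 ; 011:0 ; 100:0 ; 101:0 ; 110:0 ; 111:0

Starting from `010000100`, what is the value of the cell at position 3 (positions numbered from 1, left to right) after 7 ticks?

tick 1: 100001000
tick 2: 000010001
tick 3: 000100010
tick 4: 001000100
tick 5: 010001000
tick 6: 100010000
tick 7: 000100001
position 3 holds 0

0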